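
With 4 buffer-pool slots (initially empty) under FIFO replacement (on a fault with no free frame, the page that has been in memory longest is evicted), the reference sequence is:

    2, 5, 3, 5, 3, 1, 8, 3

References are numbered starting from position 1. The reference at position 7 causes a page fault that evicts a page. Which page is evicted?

2

pos 1: 2 → miss, frames {2}
pos 2: 5 → miss, frames {2,5}
pos 3: 3 → miss, frames {2,5,3}
pos 4: 5 → hit
pos 5: 3 → hit
pos 6: 1 → miss, frames {2,5,3,1}
pos 7: 8 → miss, evict 2, frames {5,3,1,8}
At position 7, page 2 is evicted.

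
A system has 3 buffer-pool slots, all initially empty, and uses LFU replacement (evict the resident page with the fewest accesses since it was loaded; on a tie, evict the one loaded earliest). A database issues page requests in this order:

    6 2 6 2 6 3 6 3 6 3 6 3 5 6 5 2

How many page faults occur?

6: fault, frames [6]
2: fault, frames [6, 2]
6: hit
2: hit
6: hit
3: fault, frames [6, 2, 3]
6: hit
3: hit
6: hit
3: hit
6: hit
3: hit
5: fault, evict 2, frames [6, 3, 5]
6: hit
5: hit
2: fault, evict 5, frames [6, 3, 2]
Page faults: 5.

5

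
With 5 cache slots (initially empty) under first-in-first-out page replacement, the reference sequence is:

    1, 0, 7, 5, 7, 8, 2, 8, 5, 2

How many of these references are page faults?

6

1 → fault, frames (1)
0 → fault, frames (1 0)
7 → fault, frames (1 0 7)
5 → fault, frames (1 0 7 5)
7 → hit
8 → fault, frames (1 0 7 5 8)
2 → fault, evict 1, frames (0 7 5 8 2)
8 → hit
5 → hit
2 → hit
Page faults: 6.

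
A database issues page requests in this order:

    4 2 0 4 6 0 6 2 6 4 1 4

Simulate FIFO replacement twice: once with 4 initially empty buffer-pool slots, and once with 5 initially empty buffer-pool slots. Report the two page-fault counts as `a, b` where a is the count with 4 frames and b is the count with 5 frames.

6, 5

4 frames: F F F . F . . . . . F F → 6 faults.
5 frames: F F F . F . . . . . F . → 5 faults.
5 < 6: adding a frame reduced faults, as is typical.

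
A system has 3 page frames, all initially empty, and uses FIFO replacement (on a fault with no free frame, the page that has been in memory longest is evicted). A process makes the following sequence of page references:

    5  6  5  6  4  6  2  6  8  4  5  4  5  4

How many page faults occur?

7

5 → fault, frames [5]
6 → fault, frames [5, 6]
5 → hit
6 → hit
4 → fault, frames [5, 6, 4]
6 → hit
2 → fault, evict 5, frames [6, 4, 2]
6 → hit
8 → fault, evict 6, frames [4, 2, 8]
4 → hit
5 → fault, evict 4, frames [2, 8, 5]
4 → fault, evict 2, frames [8, 5, 4]
5 → hit
4 → hit
Page faults: 7.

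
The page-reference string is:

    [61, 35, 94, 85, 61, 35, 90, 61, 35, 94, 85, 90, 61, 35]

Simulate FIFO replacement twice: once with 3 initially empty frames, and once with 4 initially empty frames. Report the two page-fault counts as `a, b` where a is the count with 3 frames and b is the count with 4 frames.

3 frames: F F F F F F F . . F F . F F → 11 faults.
4 frames: F F F F . . F F F F F F F F → 12 faults.
12 > 11: adding a frame increased faults — Belady's anomaly.

11, 12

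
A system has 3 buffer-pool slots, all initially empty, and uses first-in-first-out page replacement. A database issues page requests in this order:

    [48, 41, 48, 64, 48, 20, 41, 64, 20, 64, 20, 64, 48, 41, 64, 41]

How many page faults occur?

48 → miss, frames [48]
41 → miss, frames [48, 41]
48 → hit
64 → miss, frames [48, 41, 64]
48 → hit
20 → miss, evict 48, frames [41, 64, 20]
41 → hit
64 → hit
20 → hit
64 → hit
20 → hit
64 → hit
48 → miss, evict 41, frames [64, 20, 48]
41 → miss, evict 64, frames [20, 48, 41]
64 → miss, evict 20, frames [48, 41, 64]
41 → hit
Page faults: 7.

7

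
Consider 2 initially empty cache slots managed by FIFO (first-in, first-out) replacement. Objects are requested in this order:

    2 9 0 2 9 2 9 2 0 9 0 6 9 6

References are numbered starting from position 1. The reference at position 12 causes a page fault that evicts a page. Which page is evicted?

pos 1: 2: fault, frames [2]
pos 2: 9: fault, frames [2, 9]
pos 3: 0: fault, evict 2, frames [9, 0]
pos 4: 2: fault, evict 9, frames [0, 2]
pos 5: 9: fault, evict 0, frames [2, 9]
pos 6: 2: hit
pos 7: 9: hit
pos 8: 2: hit
pos 9: 0: fault, evict 2, frames [9, 0]
pos 10: 9: hit
pos 11: 0: hit
pos 12: 6: fault, evict 9, frames [0, 6]
At position 12, page 9 is evicted.

9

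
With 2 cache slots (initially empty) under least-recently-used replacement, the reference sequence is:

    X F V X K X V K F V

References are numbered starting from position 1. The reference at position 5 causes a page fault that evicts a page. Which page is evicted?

V

pos 1: X -> miss, frames (X)
pos 2: F -> miss, frames (X F)
pos 3: V -> miss, evict X, frames (F V)
pos 4: X -> miss, evict F, frames (V X)
pos 5: K -> miss, evict V, frames (X K)
At position 5, page V is evicted.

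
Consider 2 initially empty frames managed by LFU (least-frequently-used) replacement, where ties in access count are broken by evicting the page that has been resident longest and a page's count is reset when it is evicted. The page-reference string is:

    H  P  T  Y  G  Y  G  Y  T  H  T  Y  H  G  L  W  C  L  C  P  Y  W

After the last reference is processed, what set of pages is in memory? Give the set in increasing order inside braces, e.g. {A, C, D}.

{W, Y}

H → fault, frames (H)
P → fault, frames (H P)
T → fault, evict H, frames (P T)
Y → fault, evict P, frames (T Y)
G → fault, evict T, frames (Y G)
Y → hit
G → hit
Y → hit
T → fault, evict G, frames (Y T)
H → fault, evict T, frames (Y H)
T → fault, evict H, frames (Y T)
Y → hit
H → fault, evict T, frames (Y H)
G → fault, evict H, frames (Y G)
L → fault, evict G, frames (Y L)
W → fault, evict L, frames (Y W)
C → fault, evict W, frames (Y C)
L → fault, evict C, frames (Y L)
C → fault, evict L, frames (Y C)
P → fault, evict C, frames (Y P)
Y → hit
W → fault, evict P, frames (Y W)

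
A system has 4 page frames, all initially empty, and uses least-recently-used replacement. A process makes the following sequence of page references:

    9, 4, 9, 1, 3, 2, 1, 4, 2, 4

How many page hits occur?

4

9 -> miss, frames {9}
4 -> miss, frames {9,4}
9 -> hit
1 -> miss, frames {4,9,1}
3 -> miss, frames {4,9,1,3}
2 -> miss, evict 4, frames {9,1,3,2}
1 -> hit
4 -> miss, evict 9, frames {3,2,1,4}
2 -> hit
4 -> hit
Hits: 4.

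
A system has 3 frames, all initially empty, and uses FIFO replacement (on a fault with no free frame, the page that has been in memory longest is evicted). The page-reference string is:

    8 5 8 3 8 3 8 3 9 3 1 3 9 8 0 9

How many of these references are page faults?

8 → miss, frames [8]
5 → miss, frames [8, 5]
8 → hit
3 → miss, frames [8, 5, 3]
8 → hit
3 → hit
8 → hit
3 → hit
9 → miss, evict 8, frames [5, 3, 9]
3 → hit
1 → miss, evict 5, frames [3, 9, 1]
3 → hit
9 → hit
8 → miss, evict 3, frames [9, 1, 8]
0 → miss, evict 9, frames [1, 8, 0]
9 → miss, evict 1, frames [8, 0, 9]
Page faults: 8.

8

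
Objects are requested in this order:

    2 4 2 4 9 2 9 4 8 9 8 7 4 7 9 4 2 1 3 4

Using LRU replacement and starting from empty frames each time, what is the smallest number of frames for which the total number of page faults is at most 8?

f=1: 20 faults
f=2: 15 faults
f=3: 11 faults
f=4: 8 faults
f=5: 7 faults
f=6: 7 faults
f=7: 7 faults
Smallest f with faults ≤ 8 is 4.

4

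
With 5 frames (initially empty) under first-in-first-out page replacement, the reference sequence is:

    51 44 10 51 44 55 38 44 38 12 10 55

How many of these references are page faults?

51 -> miss, frames {51}
44 -> miss, frames {51,44}
10 -> miss, frames {51,44,10}
51 -> hit
44 -> hit
55 -> miss, frames {51,44,10,55}
38 -> miss, frames {51,44,10,55,38}
44 -> hit
38 -> hit
12 -> miss, evict 51, frames {44,10,55,38,12}
10 -> hit
55 -> hit
Page faults: 6.

6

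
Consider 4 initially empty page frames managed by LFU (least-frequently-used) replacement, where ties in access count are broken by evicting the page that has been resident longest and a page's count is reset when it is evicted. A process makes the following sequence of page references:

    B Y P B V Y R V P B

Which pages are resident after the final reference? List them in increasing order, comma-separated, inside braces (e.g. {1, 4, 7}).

{B, P, V, Y}

B → fault, frames [B]
Y → fault, frames [B, Y]
P → fault, frames [B, Y, P]
B → hit
V → fault, frames [B, Y, P, V]
Y → hit
R → fault, evict P, frames [B, Y, V, R]
V → hit
P → fault, evict R, frames [B, Y, V, P]
B → hit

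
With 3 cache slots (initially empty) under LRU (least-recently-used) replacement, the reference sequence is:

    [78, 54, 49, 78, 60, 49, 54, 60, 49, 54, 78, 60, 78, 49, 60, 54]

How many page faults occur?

9

78 → miss, frames [78]
54 → miss, frames [78, 54]
49 → miss, frames [78, 54, 49]
78 → hit
60 → miss, evict 54, frames [49, 78, 60]
49 → hit
54 → miss, evict 78, frames [60, 49, 54]
60 → hit
49 → hit
54 → hit
78 → miss, evict 60, frames [49, 54, 78]
60 → miss, evict 49, frames [54, 78, 60]
78 → hit
49 → miss, evict 54, frames [60, 78, 49]
60 → hit
54 → miss, evict 78, frames [49, 60, 54]
Page faults: 9.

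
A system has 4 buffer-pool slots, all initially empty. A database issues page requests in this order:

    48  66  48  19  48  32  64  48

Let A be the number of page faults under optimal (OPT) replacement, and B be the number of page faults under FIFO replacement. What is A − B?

-1

Under OPT: F F . F . F F . → 5 faults.
Under FIFO: F F . F . F F F → 6 faults.
A − B = 5 − 6 = -1.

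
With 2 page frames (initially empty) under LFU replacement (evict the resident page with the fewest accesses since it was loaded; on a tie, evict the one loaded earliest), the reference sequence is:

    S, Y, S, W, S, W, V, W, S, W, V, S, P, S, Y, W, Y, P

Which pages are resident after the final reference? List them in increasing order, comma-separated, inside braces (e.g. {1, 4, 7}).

{P, S}

S: miss, frames (S)
Y: miss, frames (S Y)
S: hit
W: miss, evict Y, frames (S W)
S: hit
W: hit
V: miss, evict W, frames (S V)
W: miss, evict V, frames (S W)
S: hit
W: hit
V: miss, evict W, frames (S V)
S: hit
P: miss, evict V, frames (S P)
S: hit
Y: miss, evict P, frames (S Y)
W: miss, evict Y, frames (S W)
Y: miss, evict W, frames (S Y)
P: miss, evict Y, frames (S P)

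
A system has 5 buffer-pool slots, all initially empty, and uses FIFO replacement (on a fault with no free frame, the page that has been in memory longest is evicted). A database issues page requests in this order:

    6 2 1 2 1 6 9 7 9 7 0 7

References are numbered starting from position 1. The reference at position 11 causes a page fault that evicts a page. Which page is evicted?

pos 1: 6 -> fault, frames {6}
pos 2: 2 -> fault, frames {6,2}
pos 3: 1 -> fault, frames {6,2,1}
pos 4: 2 -> hit
pos 5: 1 -> hit
pos 6: 6 -> hit
pos 7: 9 -> fault, frames {6,2,1,9}
pos 8: 7 -> fault, frames {6,2,1,9,7}
pos 9: 9 -> hit
pos 10: 7 -> hit
pos 11: 0 -> fault, evict 6, frames {2,1,9,7,0}
At position 11, page 6 is evicted.

6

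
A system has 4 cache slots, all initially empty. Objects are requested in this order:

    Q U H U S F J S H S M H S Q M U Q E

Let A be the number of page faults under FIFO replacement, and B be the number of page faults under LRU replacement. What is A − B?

Under FIFO: F F F . F F F . . . F F F F . F . F → 12 faults.
Under LRU: F F F . F F F . F . F . . F . F . F → 11 faults.
A − B = 12 − 11 = 1.

1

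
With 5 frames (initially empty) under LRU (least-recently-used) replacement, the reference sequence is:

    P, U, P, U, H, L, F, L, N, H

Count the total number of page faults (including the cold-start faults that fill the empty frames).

6

P: fault, frames (P)
U: fault, frames (P U)
P: hit
U: hit
H: fault, frames (P U H)
L: fault, frames (P U H L)
F: fault, frames (P U H L F)
L: hit
N: fault, evict P, frames (U H F L N)
H: hit
Page faults: 6.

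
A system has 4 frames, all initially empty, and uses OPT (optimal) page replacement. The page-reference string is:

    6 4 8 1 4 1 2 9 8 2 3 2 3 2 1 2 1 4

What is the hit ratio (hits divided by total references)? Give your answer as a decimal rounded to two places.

6 -> fault, frames (6)
4 -> fault, frames (6 4)
8 -> fault, frames (6 4 8)
1 -> fault, frames (6 4 8 1)
4 -> hit
1 -> hit
2 -> fault, evict 6, frames (4 8 1 2)
9 -> fault, evict 4, frames (8 1 2 9)
8 -> hit
2 -> hit
3 -> fault, evict 9, frames (8 1 2 3)
2 -> hit
3 -> hit
2 -> hit
1 -> hit
2 -> hit
1 -> hit
4 -> fault, evict 3, frames (8 1 2 4)
Hits: 10 of 18 references → 10/18 = 0.5556.

0.56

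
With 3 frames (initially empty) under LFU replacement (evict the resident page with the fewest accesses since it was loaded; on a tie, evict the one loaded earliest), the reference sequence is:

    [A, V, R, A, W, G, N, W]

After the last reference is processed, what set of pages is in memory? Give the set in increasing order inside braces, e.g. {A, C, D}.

A -> miss, frames (A)
V -> miss, frames (A V)
R -> miss, frames (A V R)
A -> hit
W -> miss, evict V, frames (A R W)
G -> miss, evict R, frames (A W G)
N -> miss, evict W, frames (A G N)
W -> miss, evict G, frames (A N W)

{A, N, W}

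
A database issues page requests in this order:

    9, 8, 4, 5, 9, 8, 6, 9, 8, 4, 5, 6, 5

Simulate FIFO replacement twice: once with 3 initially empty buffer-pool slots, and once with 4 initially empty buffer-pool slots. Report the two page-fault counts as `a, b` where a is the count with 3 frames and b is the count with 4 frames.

9, 10

3 frames: F F F F F F F . . F F . . → 9 faults.
4 frames: F F F F . . F F F F F F . → 10 faults.
10 > 9: adding a frame increased faults — Belady's anomaly.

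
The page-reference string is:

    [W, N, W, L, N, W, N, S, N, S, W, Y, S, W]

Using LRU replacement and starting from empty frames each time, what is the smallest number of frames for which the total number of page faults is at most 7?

3

f=1: 14 faults
f=2: 10 faults
f=3: 5 faults
f=4: 5 faults
f=5: 5 faults
Smallest f with faults ≤ 7 is 3.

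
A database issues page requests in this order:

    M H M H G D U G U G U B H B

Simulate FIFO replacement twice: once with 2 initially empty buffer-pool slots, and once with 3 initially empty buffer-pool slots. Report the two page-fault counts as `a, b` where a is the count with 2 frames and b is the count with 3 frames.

8, 7

2 frames: F F . . F F F F . . . F F . → 8 faults.
3 frames: F F . . F F F . . . . F F . → 7 faults.
7 < 8: adding a frame reduced faults, as is typical.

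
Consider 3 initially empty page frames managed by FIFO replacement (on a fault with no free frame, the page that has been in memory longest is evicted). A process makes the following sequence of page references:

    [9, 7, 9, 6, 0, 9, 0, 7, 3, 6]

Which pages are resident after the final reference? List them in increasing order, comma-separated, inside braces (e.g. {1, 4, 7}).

{3, 6, 7}

9 → fault, frames {9}
7 → fault, frames {9,7}
9 → hit
6 → fault, frames {9,7,6}
0 → fault, evict 9, frames {7,6,0}
9 → fault, evict 7, frames {6,0,9}
0 → hit
7 → fault, evict 6, frames {0,9,7}
3 → fault, evict 0, frames {9,7,3}
6 → fault, evict 9, frames {7,3,6}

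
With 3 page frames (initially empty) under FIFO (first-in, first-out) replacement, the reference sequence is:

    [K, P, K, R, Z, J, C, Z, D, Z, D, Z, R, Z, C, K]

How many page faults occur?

11

K → miss, frames (K)
P → miss, frames (K P)
K → hit
R → miss, frames (K P R)
Z → miss, evict K, frames (P R Z)
J → miss, evict P, frames (R Z J)
C → miss, evict R, frames (Z J C)
Z → hit
D → miss, evict Z, frames (J C D)
Z → miss, evict J, frames (C D Z)
D → hit
Z → hit
R → miss, evict C, frames (D Z R)
Z → hit
C → miss, evict D, frames (Z R C)
K → miss, evict Z, frames (R C K)
Page faults: 11.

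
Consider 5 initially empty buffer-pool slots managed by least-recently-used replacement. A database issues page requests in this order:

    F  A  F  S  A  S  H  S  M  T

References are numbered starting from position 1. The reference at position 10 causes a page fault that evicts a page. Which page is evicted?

F

pos 1: F → miss, frames (F)
pos 2: A → miss, frames (F A)
pos 3: F → hit
pos 4: S → miss, frames (A F S)
pos 5: A → hit
pos 6: S → hit
pos 7: H → miss, frames (F A S H)
pos 8: S → hit
pos 9: M → miss, frames (F A H S M)
pos 10: T → miss, evict F, frames (A H S M T)
At position 10, page F is evicted.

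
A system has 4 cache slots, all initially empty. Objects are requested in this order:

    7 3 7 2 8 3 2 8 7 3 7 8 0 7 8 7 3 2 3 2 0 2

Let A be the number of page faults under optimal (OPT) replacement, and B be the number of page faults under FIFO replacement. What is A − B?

Under OPT: F F . F F . . . . . . . F . . . . F . . . . → 6 faults.
Under FIFO: F F . F F . . . . . . . F F . . F F . . . . → 8 faults.
A − B = 6 − 8 = -2.

-2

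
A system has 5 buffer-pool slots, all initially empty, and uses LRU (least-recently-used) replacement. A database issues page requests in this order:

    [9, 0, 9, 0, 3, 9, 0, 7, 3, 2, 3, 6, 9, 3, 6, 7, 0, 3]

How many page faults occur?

9 -> miss, frames {9}
0 -> miss, frames {9,0}
9 -> hit
0 -> hit
3 -> miss, frames {9,0,3}
9 -> hit
0 -> hit
7 -> miss, frames {3,9,0,7}
3 -> hit
2 -> miss, frames {9,0,7,3,2}
3 -> hit
6 -> miss, evict 9, frames {0,7,2,3,6}
9 -> miss, evict 0, frames {7,2,3,6,9}
3 -> hit
6 -> hit
7 -> hit
0 -> miss, evict 2, frames {9,3,6,7,0}
3 -> hit
Page faults: 8.

8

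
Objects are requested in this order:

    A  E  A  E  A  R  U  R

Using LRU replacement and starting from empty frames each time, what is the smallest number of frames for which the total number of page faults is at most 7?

2

f=1: 8 faults
f=2: 4 faults
f=3: 4 faults
f=4: 4 faults
Smallest f with faults ≤ 7 is 2.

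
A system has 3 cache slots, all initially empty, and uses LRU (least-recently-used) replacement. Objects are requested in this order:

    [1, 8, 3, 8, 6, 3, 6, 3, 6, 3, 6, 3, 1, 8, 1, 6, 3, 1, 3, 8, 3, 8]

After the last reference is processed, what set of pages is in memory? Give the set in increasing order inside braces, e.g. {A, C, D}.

1 → miss, frames (1)
8 → miss, frames (1 8)
3 → miss, frames (1 8 3)
8 → hit
6 → miss, evict 1, frames (3 8 6)
3 → hit
6 → hit
3 → hit
6 → hit
3 → hit
6 → hit
3 → hit
1 → miss, evict 8, frames (6 3 1)
8 → miss, evict 6, frames (3 1 8)
1 → hit
6 → miss, evict 3, frames (8 1 6)
3 → miss, evict 8, frames (1 6 3)
1 → hit
3 → hit
8 → miss, evict 6, frames (1 3 8)
3 → hit
8 → hit

{1, 3, 8}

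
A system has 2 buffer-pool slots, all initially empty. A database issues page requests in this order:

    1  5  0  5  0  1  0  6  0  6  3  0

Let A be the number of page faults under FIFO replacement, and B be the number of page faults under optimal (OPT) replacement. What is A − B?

1

Under FIFO: F F F . . F . F F . F . → 7 faults.
Under OPT: F F F . . F . F . . F . → 6 faults.
A − B = 7 − 6 = 1.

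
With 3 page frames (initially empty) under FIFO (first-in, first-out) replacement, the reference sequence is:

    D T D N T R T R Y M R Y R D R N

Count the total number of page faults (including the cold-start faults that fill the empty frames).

D -> fault, frames (D)
T -> fault, frames (D T)
D -> hit
N -> fault, frames (D T N)
T -> hit
R -> fault, evict D, frames (T N R)
T -> hit
R -> hit
Y -> fault, evict T, frames (N R Y)
M -> fault, evict N, frames (R Y M)
R -> hit
Y -> hit
R -> hit
D -> fault, evict R, frames (Y M D)
R -> fault, evict Y, frames (M D R)
N -> fault, evict M, frames (D R N)
Page faults: 9.

9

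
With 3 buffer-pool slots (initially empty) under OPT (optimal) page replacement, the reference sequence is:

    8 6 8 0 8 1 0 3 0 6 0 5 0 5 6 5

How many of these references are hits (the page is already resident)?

10

8 -> miss, frames (8)
6 -> miss, frames (8 6)
8 -> hit
0 -> miss, frames (8 6 0)
8 -> hit
1 -> miss, evict 8, frames (6 0 1)
0 -> hit
3 -> miss, evict 1, frames (6 0 3)
0 -> hit
6 -> hit
0 -> hit
5 -> miss, evict 3, frames (6 0 5)
0 -> hit
5 -> hit
6 -> hit
5 -> hit
Hits: 10.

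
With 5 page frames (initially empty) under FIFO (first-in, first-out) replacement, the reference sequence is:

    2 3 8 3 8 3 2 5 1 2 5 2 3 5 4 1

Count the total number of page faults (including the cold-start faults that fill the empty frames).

6

2 -> miss, frames (2)
3 -> miss, frames (2 3)
8 -> miss, frames (2 3 8)
3 -> hit
8 -> hit
3 -> hit
2 -> hit
5 -> miss, frames (2 3 8 5)
1 -> miss, frames (2 3 8 5 1)
2 -> hit
5 -> hit
2 -> hit
3 -> hit
5 -> hit
4 -> miss, evict 2, frames (3 8 5 1 4)
1 -> hit
Page faults: 6.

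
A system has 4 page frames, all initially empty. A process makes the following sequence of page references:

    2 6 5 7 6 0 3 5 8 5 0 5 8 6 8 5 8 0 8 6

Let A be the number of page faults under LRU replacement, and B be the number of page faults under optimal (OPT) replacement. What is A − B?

2

Under LRU: F F F F . F F F F . . . . F . . . . . . → 9 faults.
Under OPT: F F F F . F F . F . . . . . . . . . . . → 7 faults.
A − B = 9 − 7 = 2.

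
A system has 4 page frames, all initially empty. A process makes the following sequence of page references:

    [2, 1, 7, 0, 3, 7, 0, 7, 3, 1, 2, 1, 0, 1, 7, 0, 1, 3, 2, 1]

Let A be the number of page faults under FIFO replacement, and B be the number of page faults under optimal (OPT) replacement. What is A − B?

Under FIFO: F F F F F . . . . . F F . . F F . F F F → 12 faults.
Under OPT: F F F F F . . . . . F . . . . . . F . . → 7 faults.
A − B = 12 − 7 = 5.

5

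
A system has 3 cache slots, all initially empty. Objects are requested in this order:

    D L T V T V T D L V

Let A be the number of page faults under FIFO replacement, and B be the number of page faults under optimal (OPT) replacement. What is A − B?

Under FIFO: F F F F . . . F F . → 6 faults.
Under OPT: F F F F . . . . F . → 5 faults.
A − B = 6 − 5 = 1.

1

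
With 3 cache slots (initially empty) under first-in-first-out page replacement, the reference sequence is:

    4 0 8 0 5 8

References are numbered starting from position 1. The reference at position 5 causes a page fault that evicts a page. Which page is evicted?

pos 1: 4: miss, frames [4]
pos 2: 0: miss, frames [4, 0]
pos 3: 8: miss, frames [4, 0, 8]
pos 4: 0: hit
pos 5: 5: miss, evict 4, frames [0, 8, 5]
At position 5, page 4 is evicted.

4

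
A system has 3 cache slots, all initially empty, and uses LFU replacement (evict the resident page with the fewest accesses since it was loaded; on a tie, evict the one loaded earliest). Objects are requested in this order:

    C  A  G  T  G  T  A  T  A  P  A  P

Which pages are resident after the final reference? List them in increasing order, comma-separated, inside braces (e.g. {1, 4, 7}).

C → miss, frames {C}
A → miss, frames {C,A}
G → miss, frames {C,A,G}
T → miss, evict C, frames {A,G,T}
G → hit
T → hit
A → hit
T → hit
A → hit
P → miss, evict G, frames {A,T,P}
A → hit
P → hit

{A, P, T}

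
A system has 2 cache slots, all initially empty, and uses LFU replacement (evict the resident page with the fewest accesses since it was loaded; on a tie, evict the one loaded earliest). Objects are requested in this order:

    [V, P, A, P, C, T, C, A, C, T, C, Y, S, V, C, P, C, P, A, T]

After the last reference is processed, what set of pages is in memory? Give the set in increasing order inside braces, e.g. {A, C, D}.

{P, T}

V: miss, frames (V)
P: miss, frames (V P)
A: miss, evict V, frames (P A)
P: hit
C: miss, evict A, frames (P C)
T: miss, evict C, frames (P T)
C: miss, evict T, frames (P C)
A: miss, evict C, frames (P A)
C: miss, evict A, frames (P C)
T: miss, evict C, frames (P T)
C: miss, evict T, frames (P C)
Y: miss, evict C, frames (P Y)
S: miss, evict Y, frames (P S)
V: miss, evict S, frames (P V)
C: miss, evict V, frames (P C)
P: hit
C: hit
P: hit
A: miss, evict C, frames (P A)
T: miss, evict A, frames (P T)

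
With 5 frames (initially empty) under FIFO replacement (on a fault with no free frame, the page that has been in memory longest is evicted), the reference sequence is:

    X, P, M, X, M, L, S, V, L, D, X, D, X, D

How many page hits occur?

X -> miss, frames {X}
P -> miss, frames {X,P}
M -> miss, frames {X,P,M}
X -> hit
M -> hit
L -> miss, frames {X,P,M,L}
S -> miss, frames {X,P,M,L,S}
V -> miss, evict X, frames {P,M,L,S,V}
L -> hit
D -> miss, evict P, frames {M,L,S,V,D}
X -> miss, evict M, frames {L,S,V,D,X}
D -> hit
X -> hit
D -> hit
Hits: 6.

6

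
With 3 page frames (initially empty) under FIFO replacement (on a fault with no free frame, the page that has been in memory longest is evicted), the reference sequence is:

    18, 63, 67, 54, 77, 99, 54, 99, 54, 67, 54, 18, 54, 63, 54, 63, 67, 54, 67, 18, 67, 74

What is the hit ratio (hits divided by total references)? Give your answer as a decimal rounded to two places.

18 → fault, frames [18]
63 → fault, frames [18, 63]
67 → fault, frames [18, 63, 67]
54 → fault, evict 18, frames [63, 67, 54]
77 → fault, evict 63, frames [67, 54, 77]
99 → fault, evict 67, frames [54, 77, 99]
54 → hit
99 → hit
54 → hit
67 → fault, evict 54, frames [77, 99, 67]
54 → fault, evict 77, frames [99, 67, 54]
18 → fault, evict 99, frames [67, 54, 18]
54 → hit
63 → fault, evict 67, frames [54, 18, 63]
54 → hit
63 → hit
67 → fault, evict 54, frames [18, 63, 67]
54 → fault, evict 18, frames [63, 67, 54]
67 → hit
18 → fault, evict 63, frames [67, 54, 18]
67 → hit
74 → fault, evict 67, frames [54, 18, 74]
Hits: 8 of 22 references → 8/22 = 0.3636.

0.36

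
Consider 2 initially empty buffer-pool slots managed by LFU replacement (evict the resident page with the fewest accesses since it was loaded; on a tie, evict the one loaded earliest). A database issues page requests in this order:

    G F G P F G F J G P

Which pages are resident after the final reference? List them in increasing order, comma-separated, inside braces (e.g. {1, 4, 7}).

G → miss, frames (G)
F → miss, frames (G F)
G → hit
P → miss, evict F, frames (G P)
F → miss, evict P, frames (G F)
G → hit
F → hit
J → miss, evict F, frames (G J)
G → hit
P → miss, evict J, frames (G P)

{G, P}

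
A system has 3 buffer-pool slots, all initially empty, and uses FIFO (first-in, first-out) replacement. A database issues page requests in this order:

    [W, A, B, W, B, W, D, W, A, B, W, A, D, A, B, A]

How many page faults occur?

8

W → miss, frames [W]
A → miss, frames [W, A]
B → miss, frames [W, A, B]
W → hit
B → hit
W → hit
D → miss, evict W, frames [A, B, D]
W → miss, evict A, frames [B, D, W]
A → miss, evict B, frames [D, W, A]
B → miss, evict D, frames [W, A, B]
W → hit
A → hit
D → miss, evict W, frames [A, B, D]
A → hit
B → hit
A → hit
Page faults: 8.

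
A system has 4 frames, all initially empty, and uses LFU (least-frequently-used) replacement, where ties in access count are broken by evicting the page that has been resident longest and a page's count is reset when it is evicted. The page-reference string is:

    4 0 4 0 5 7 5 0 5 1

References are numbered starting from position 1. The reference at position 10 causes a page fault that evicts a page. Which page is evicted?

7

pos 1: 4 -> miss, frames {4}
pos 2: 0 -> miss, frames {4,0}
pos 3: 4 -> hit
pos 4: 0 -> hit
pos 5: 5 -> miss, frames {4,0,5}
pos 6: 7 -> miss, frames {4,0,5,7}
pos 7: 5 -> hit
pos 8: 0 -> hit
pos 9: 5 -> hit
pos 10: 1 -> miss, evict 7, frames {4,0,5,1}
At position 10, page 7 is evicted.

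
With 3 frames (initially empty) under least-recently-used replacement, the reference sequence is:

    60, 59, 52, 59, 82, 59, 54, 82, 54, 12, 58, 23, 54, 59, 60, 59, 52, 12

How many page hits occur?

60 → fault, frames [60]
59 → fault, frames [60, 59]
52 → fault, frames [60, 59, 52]
59 → hit
82 → fault, evict 60, frames [52, 59, 82]
59 → hit
54 → fault, evict 52, frames [82, 59, 54]
82 → hit
54 → hit
12 → fault, evict 59, frames [82, 54, 12]
58 → fault, evict 82, frames [54, 12, 58]
23 → fault, evict 54, frames [12, 58, 23]
54 → fault, evict 12, frames [58, 23, 54]
59 → fault, evict 58, frames [23, 54, 59]
60 → fault, evict 23, frames [54, 59, 60]
59 → hit
52 → fault, evict 54, frames [60, 59, 52]
12 → fault, evict 60, frames [59, 52, 12]
Hits: 5.

5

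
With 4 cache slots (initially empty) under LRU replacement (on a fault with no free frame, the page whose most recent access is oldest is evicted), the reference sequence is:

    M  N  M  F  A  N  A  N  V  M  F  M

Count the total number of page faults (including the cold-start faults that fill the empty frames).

M -> fault, frames (M)
N -> fault, frames (M N)
M -> hit
F -> fault, frames (N M F)
A -> fault, frames (N M F A)
N -> hit
A -> hit
N -> hit
V -> fault, evict M, frames (F A N V)
M -> fault, evict F, frames (A N V M)
F -> fault, evict A, frames (N V M F)
M -> hit
Page faults: 7.

7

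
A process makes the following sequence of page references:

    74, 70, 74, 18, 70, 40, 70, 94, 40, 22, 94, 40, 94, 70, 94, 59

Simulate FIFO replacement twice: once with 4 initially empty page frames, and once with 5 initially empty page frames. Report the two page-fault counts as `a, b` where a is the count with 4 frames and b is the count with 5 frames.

4 frames: F F . F . F . F . F . . . F . F → 8 faults.
5 frames: F F . F . F . F . F . . . . . F → 7 faults.
7 < 8: adding a frame reduced faults, as is typical.

8, 7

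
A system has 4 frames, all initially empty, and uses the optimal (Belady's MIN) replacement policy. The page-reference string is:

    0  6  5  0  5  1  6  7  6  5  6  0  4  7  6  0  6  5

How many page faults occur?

0 → fault, frames {0}
6 → fault, frames {0,6}
5 → fault, frames {0,6,5}
0 → hit
5 → hit
1 → fault, frames {0,6,5,1}
6 → hit
7 → fault, evict 1, frames {0,6,5,7}
6 → hit
5 → hit
6 → hit
0 → hit
4 → fault, evict 5, frames {0,6,7,4}
7 → hit
6 → hit
0 → hit
6 → hit
5 → fault, evict 4, frames {0,6,7,5}
Page faults: 7.

7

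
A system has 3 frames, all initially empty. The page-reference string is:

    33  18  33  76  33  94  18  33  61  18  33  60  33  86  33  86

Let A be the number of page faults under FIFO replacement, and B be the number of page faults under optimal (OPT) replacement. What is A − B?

Under FIFO: F F . F . F . F F F . F F F . . → 10 faults.
Under OPT: F F . F . F . . F . . F . F . . → 7 faults.
A − B = 10 − 7 = 3.

3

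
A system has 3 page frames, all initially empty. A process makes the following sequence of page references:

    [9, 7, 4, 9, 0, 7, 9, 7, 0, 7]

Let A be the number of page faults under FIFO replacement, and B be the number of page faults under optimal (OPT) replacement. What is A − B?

2

Under FIFO: F F F . F . F F . . → 6 faults.
Under OPT: F F F . F . . . . . → 4 faults.
A − B = 6 − 4 = 2.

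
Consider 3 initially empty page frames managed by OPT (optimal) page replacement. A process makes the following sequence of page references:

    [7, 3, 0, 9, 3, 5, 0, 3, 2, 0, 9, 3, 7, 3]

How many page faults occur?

7 → fault, frames [7]
3 → fault, frames [7, 3]
0 → fault, frames [7, 3, 0]
9 → fault, evict 7, frames [3, 0, 9]
3 → hit
5 → fault, evict 9, frames [3, 0, 5]
0 → hit
3 → hit
2 → fault, evict 5, frames [3, 0, 2]
0 → hit
9 → fault, evict 2, frames [3, 0, 9]
3 → hit
7 → fault, evict 9, frames [3, 0, 7]
3 → hit
Page faults: 8.

8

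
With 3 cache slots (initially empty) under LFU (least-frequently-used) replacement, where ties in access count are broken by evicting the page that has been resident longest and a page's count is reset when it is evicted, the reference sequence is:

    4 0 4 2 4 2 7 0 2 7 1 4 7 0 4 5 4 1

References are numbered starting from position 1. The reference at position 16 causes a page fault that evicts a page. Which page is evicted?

pos 1: 4 -> miss, frames [4]
pos 2: 0 -> miss, frames [4, 0]
pos 3: 4 -> hit
pos 4: 2 -> miss, frames [4, 0, 2]
pos 5: 4 -> hit
pos 6: 2 -> hit
pos 7: 7 -> miss, evict 0, frames [4, 2, 7]
pos 8: 0 -> miss, evict 7, frames [4, 2, 0]
pos 9: 2 -> hit
pos 10: 7 -> miss, evict 0, frames [4, 2, 7]
pos 11: 1 -> miss, evict 7, frames [4, 2, 1]
pos 12: 4 -> hit
pos 13: 7 -> miss, evict 1, frames [4, 2, 7]
pos 14: 0 -> miss, evict 7, frames [4, 2, 0]
pos 15: 4 -> hit
pos 16: 5 -> miss, evict 0, frames [4, 2, 5]
At position 16, page 0 is evicted.

0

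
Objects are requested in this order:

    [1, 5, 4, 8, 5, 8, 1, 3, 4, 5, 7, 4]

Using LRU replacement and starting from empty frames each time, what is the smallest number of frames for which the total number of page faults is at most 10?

f=1: 12 faults
f=2: 11 faults
f=3: 9 faults
f=4: 8 faults
f=5: 6 faults
f=6: 6 faults
Smallest f with faults ≤ 10 is 3.

3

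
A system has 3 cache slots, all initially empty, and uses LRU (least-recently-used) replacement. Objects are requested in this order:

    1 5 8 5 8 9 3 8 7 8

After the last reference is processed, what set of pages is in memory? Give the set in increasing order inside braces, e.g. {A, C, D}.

1: miss, frames [1]
5: miss, frames [1, 5]
8: miss, frames [1, 5, 8]
5: hit
8: hit
9: miss, evict 1, frames [5, 8, 9]
3: miss, evict 5, frames [8, 9, 3]
8: hit
7: miss, evict 9, frames [3, 8, 7]
8: hit

{3, 7, 8}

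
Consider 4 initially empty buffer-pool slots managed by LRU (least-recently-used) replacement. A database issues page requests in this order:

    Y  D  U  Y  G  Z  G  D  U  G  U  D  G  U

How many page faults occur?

Y → fault, frames (Y)
D → fault, frames (Y D)
U → fault, frames (Y D U)
Y → hit
G → fault, frames (D U Y G)
Z → fault, evict D, frames (U Y G Z)
G → hit
D → fault, evict U, frames (Y Z G D)
U → fault, evict Y, frames (Z G D U)
G → hit
U → hit
D → hit
G → hit
U → hit
Page faults: 7.

7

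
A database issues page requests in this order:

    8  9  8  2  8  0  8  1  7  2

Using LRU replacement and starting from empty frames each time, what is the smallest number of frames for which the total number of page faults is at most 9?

2

f=1: 10 faults
f=2: 7 faults
f=3: 7 faults
f=4: 7 faults
f=5: 6 faults
f=6: 6 faults
Smallest f with faults ≤ 9 is 2.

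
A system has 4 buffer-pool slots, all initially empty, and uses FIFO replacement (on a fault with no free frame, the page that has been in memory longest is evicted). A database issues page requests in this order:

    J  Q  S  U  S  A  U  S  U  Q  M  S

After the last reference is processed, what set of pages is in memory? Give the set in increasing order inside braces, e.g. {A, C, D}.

J → fault, frames {J}
Q → fault, frames {J,Q}
S → fault, frames {J,Q,S}
U → fault, frames {J,Q,S,U}
S → hit
A → fault, evict J, frames {Q,S,U,A}
U → hit
S → hit
U → hit
Q → hit
M → fault, evict Q, frames {S,U,A,M}
S → hit

{A, M, S, U}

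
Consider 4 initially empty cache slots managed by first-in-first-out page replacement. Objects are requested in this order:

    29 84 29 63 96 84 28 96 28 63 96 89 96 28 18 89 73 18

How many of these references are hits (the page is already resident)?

29 -> miss, frames {29}
84 -> miss, frames {29,84}
29 -> hit
63 -> miss, frames {29,84,63}
96 -> miss, frames {29,84,63,96}
84 -> hit
28 -> miss, evict 29, frames {84,63,96,28}
96 -> hit
28 -> hit
63 -> hit
96 -> hit
89 -> miss, evict 84, frames {63,96,28,89}
96 -> hit
28 -> hit
18 -> miss, evict 63, frames {96,28,89,18}
89 -> hit
73 -> miss, evict 96, frames {28,89,18,73}
18 -> hit
Hits: 10.

10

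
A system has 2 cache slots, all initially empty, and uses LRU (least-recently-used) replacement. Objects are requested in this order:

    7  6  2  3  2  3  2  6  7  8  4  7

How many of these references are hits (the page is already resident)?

7 → miss, frames (7)
6 → miss, frames (7 6)
2 → miss, evict 7, frames (6 2)
3 → miss, evict 6, frames (2 3)
2 → hit
3 → hit
2 → hit
6 → miss, evict 3, frames (2 6)
7 → miss, evict 2, frames (6 7)
8 → miss, evict 6, frames (7 8)
4 → miss, evict 7, frames (8 4)
7 → miss, evict 8, frames (4 7)
Hits: 3.

3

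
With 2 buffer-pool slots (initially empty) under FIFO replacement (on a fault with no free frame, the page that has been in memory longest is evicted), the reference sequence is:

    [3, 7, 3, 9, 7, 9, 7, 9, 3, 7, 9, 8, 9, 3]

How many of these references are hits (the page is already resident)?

6

3 → fault, frames {3}
7 → fault, frames {3,7}
3 → hit
9 → fault, evict 3, frames {7,9}
7 → hit
9 → hit
7 → hit
9 → hit
3 → fault, evict 7, frames {9,3}
7 → fault, evict 9, frames {3,7}
9 → fault, evict 3, frames {7,9}
8 → fault, evict 7, frames {9,8}
9 → hit
3 → fault, evict 9, frames {8,3}
Hits: 6.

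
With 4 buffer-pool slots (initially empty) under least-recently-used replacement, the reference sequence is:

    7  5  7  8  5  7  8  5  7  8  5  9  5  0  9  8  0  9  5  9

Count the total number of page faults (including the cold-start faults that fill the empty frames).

5

7: miss, frames [7]
5: miss, frames [7, 5]
7: hit
8: miss, frames [5, 7, 8]
5: hit
7: hit
8: hit
5: hit
7: hit
8: hit
5: hit
9: miss, frames [7, 8, 5, 9]
5: hit
0: miss, evict 7, frames [8, 9, 5, 0]
9: hit
8: hit
0: hit
9: hit
5: hit
9: hit
Page faults: 5.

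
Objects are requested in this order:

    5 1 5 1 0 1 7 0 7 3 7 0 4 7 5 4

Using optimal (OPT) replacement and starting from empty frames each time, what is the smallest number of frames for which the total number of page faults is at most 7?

3

f=1: 16 faults
f=2: 8 faults
f=3: 7 faults
f=4: 6 faults
f=5: 6 faults
f=6: 6 faults
Smallest f with faults ≤ 7 is 3.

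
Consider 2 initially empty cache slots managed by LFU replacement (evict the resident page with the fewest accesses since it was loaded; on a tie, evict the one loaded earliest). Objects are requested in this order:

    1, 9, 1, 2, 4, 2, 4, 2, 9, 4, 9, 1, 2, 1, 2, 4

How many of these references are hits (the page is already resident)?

4

1: miss, frames (1)
9: miss, frames (1 9)
1: hit
2: miss, evict 9, frames (1 2)
4: miss, evict 2, frames (1 4)
2: miss, evict 4, frames (1 2)
4: miss, evict 2, frames (1 4)
2: miss, evict 4, frames (1 2)
9: miss, evict 2, frames (1 9)
4: miss, evict 9, frames (1 4)
9: miss, evict 4, frames (1 9)
1: hit
2: miss, evict 9, frames (1 2)
1: hit
2: hit
4: miss, evict 2, frames (1 4)
Hits: 4.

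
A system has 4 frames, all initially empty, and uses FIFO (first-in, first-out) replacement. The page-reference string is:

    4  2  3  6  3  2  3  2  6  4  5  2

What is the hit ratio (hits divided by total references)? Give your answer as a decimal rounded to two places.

4: fault, frames [4]
2: fault, frames [4, 2]
3: fault, frames [4, 2, 3]
6: fault, frames [4, 2, 3, 6]
3: hit
2: hit
3: hit
2: hit
6: hit
4: hit
5: fault, evict 4, frames [2, 3, 6, 5]
2: hit
Hits: 7 of 12 references → 7/12 = 0.5833.

0.58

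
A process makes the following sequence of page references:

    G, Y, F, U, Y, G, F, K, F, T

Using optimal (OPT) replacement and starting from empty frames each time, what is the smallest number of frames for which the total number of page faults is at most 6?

f=1: 10 faults
f=2: 8 faults
f=3: 7 faults
f=4: 6 faults
f=5: 6 faults
f=6: 6 faults
Smallest f with faults ≤ 6 is 4.

4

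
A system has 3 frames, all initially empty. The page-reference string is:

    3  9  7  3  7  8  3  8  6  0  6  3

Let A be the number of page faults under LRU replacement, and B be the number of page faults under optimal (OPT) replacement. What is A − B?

Under LRU: F F F . . F . . F F . F → 7 faults.
Under OPT: F F F . . F . . F F . . → 6 faults.
A − B = 7 − 6 = 1.

1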